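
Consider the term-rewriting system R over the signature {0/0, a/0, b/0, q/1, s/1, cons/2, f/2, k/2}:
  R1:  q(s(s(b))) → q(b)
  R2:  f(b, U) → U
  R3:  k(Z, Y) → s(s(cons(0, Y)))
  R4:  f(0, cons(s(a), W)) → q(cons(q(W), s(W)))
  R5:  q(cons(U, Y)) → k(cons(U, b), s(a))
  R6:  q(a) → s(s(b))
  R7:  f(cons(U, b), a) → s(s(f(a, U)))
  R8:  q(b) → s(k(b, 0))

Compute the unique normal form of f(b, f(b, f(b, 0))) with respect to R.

0

1. f(b, f(b, f(b, 0)))  →  f(b, f(b, 0))   [R2 at ε]
2. f(b, f(b, 0))  →  f(b, 0)   [R2 at ε]
3. f(b, 0)  →  0   [R2 at ε]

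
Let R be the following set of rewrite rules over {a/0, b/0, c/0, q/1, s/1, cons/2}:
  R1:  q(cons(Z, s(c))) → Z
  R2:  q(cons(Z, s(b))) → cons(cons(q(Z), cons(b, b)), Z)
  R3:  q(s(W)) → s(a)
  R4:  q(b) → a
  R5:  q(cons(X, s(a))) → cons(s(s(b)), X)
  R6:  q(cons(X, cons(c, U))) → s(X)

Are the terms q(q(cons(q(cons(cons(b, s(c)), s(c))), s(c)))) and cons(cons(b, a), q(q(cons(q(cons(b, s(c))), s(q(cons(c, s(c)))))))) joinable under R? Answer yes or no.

no — NF(t₁) = b, NF(t₂) = cons(cons(b, a), a)

Reduce t₁ = q(q(cons(q(cons(cons(b, s(c)), s(c))), s(c)))):
1. q(q(cons(q(cons(cons(b, s(c)), s(c))), s(c))))  →  q(q(cons(cons(b, s(c)), s(c))))   [R1 at 1]
2. q(q(cons(cons(b, s(c)), s(c))))  →  q(cons(b, s(c)))   [R1 at 1]
3. q(cons(b, s(c)))  →  b   [R1 at ε]

Reduce t₂ = cons(cons(b, a), q(q(cons(q(cons(b, s(c))), s(q(cons(c, s(c)))))))):
1. cons(cons(b, a), q(q(cons(q(cons(b, s(c))), s(q(cons(c, s(c))))))))  →  cons(cons(b, a), q(q(cons(b, s(q(cons(c, s(c))))))))   [R1 at 2.1.1.1]
2. cons(cons(b, a), q(q(cons(b, s(q(cons(c, s(c))))))))  →  cons(cons(b, a), q(q(cons(b, s(c)))))   [R1 at 2.1.1.2.1]
3. cons(cons(b, a), q(q(cons(b, s(c)))))  →  cons(cons(b, a), q(b))   [R1 at 2.1]
4. cons(cons(b, a), q(b))  →  cons(cons(b, a), a)   [R4 at 2]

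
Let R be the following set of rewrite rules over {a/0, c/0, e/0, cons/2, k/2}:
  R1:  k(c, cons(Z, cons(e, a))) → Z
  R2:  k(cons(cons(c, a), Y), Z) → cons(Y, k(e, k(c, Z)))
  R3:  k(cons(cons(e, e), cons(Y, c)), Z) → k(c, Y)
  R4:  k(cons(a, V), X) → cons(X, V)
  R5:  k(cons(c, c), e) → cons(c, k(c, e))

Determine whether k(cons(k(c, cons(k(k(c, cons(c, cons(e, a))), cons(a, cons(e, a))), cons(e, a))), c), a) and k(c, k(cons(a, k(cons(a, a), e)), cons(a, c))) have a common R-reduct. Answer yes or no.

Reduce t₁ = k(cons(k(c, cons(k(k(c, cons(c, cons(e, a))), cons(a, cons(e, a))), cons(e, a))), c), a):
1. k(cons(k(c, cons(k(k(c, cons(c, cons(e, a))), cons(a, cons(e, a))), cons(e, a))), c), a)  →  k(cons(k(k(c, cons(c, cons(e, a))), cons(a, cons(e, a))), c), a)   [R1 at 1.1]
2. k(cons(k(k(c, cons(c, cons(e, a))), cons(a, cons(e, a))), c), a)  →  k(cons(k(c, cons(a, cons(e, a))), c), a)   [R1 at 1.1.1]
3. k(cons(k(c, cons(a, cons(e, a))), c), a)  →  k(cons(a, c), a)   [R1 at 1.1]
4. k(cons(a, c), a)  →  cons(a, c)   [R4 at ε]

Reduce t₂ = k(c, k(cons(a, k(cons(a, a), e)), cons(a, c))):
1. k(c, k(cons(a, k(cons(a, a), e)), cons(a, c)))  →  k(c, cons(cons(a, c), k(cons(a, a), e)))   [R4 at 2]
2. k(c, cons(cons(a, c), k(cons(a, a), e)))  →  k(c, cons(cons(a, c), cons(e, a)))   [R4 at 2.2]
3. k(c, cons(cons(a, c), cons(e, a)))  →  cons(a, c)   [R1 at ε]

yes — NF(t₁) = cons(a, c), NF(t₂) = cons(a, c)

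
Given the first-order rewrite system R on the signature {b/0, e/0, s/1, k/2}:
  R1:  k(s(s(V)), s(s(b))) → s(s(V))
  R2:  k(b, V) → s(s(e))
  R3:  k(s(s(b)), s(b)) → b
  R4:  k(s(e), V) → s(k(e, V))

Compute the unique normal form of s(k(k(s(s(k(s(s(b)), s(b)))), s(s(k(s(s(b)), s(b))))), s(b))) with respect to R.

1. s(k(k(s(s(k(s(s(b)), s(b)))), s(s(k(s(s(b)), s(b))))), s(b)))  →  s(k(k(s(s(b)), s(s(k(s(s(b)), s(b))))), s(b)))   [R3 at 1.1.1.1.1]
2. s(k(k(s(s(b)), s(s(k(s(s(b)), s(b))))), s(b)))  →  s(k(k(s(s(b)), s(s(b))), s(b)))   [R3 at 1.1.2.1.1]
3. s(k(k(s(s(b)), s(s(b))), s(b)))  →  s(k(s(s(b)), s(b)))   [R1 at 1.1]
4. s(k(s(s(b)), s(b)))  →  s(b)   [R3 at 1]

s(b)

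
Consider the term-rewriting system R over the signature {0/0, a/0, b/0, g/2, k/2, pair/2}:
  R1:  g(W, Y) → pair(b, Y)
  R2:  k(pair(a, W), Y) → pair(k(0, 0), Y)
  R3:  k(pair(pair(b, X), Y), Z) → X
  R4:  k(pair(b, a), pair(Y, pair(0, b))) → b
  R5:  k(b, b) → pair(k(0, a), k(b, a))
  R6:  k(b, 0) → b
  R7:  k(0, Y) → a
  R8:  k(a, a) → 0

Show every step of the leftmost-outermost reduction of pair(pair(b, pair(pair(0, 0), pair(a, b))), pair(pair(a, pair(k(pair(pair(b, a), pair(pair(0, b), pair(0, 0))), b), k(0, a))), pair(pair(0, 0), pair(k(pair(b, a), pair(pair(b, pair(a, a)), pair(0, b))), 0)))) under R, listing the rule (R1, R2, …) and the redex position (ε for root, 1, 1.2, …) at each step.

pair(pair(b, pair(pair(0, 0), pair(a, b))), pair(pair(a, pair(a, a)), pair(pair(0, 0), pair(b, 0))))

1. pair(pair(b, pair(pair(0, 0), pair(a, b))), pair(pair(a, pair(k(pair(pair(b, a), pair(pair(0, b), pair(0, 0))), b), k(0, a))), pair(pair(0, 0), pair(k(pair(b, a), pair(pair(b, pair(a, a)), pair(0, b))), 0))))  →  pair(pair(b, pair(pair(0, 0), pair(a, b))), pair(pair(a, pair(a, k(0, a))), pair(pair(0, 0), pair(k(pair(b, a), pair(pair(b, pair(a, a)), pair(0, b))), 0))))   [R3 at 2.1.2.1]
2. pair(pair(b, pair(pair(0, 0), pair(a, b))), pair(pair(a, pair(a, k(0, a))), pair(pair(0, 0), pair(k(pair(b, a), pair(pair(b, pair(a, a)), pair(0, b))), 0))))  →  pair(pair(b, pair(pair(0, 0), pair(a, b))), pair(pair(a, pair(a, a)), pair(pair(0, 0), pair(k(pair(b, a), pair(pair(b, pair(a, a)), pair(0, b))), 0))))   [R7 at 2.1.2.2]
3. pair(pair(b, pair(pair(0, 0), pair(a, b))), pair(pair(a, pair(a, a)), pair(pair(0, 0), pair(k(pair(b, a), pair(pair(b, pair(a, a)), pair(0, b))), 0))))  →  pair(pair(b, pair(pair(0, 0), pair(a, b))), pair(pair(a, pair(a, a)), pair(pair(0, 0), pair(b, 0))))   [R4 at 2.2.2.1]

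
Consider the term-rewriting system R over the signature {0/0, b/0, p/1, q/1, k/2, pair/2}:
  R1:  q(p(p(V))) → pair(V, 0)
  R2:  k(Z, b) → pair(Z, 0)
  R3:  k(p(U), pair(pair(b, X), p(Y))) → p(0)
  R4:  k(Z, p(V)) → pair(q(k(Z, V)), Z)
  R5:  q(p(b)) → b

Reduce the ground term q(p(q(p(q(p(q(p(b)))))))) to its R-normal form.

1. q(p(q(p(q(p(q(p(b))))))))  →  q(p(q(p(q(p(b))))))   [R5 at 1.1.1.1.1.1]
2. q(p(q(p(q(p(b))))))  →  q(p(q(p(b))))   [R5 at 1.1.1.1]
3. q(p(q(p(b))))  →  q(p(b))   [R5 at 1.1]
4. q(p(b))  →  b   [R5 at ε]

b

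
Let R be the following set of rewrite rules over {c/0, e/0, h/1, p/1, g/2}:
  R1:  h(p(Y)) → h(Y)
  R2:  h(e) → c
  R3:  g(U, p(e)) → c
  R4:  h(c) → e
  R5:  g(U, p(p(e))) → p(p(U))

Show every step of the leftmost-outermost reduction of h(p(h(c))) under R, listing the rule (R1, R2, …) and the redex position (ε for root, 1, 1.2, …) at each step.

1. h(p(h(c)))  →  h(h(c))   [R1 at ε]
2. h(h(c))  →  h(e)   [R4 at 1]
3. h(e)  →  c   [R2 at ε]

c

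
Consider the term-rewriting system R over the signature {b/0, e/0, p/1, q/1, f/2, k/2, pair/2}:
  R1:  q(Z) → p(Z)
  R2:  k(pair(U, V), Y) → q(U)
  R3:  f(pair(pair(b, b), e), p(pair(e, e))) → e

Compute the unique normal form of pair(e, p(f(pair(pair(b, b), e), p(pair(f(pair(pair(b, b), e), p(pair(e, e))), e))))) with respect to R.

1. pair(e, p(f(pair(pair(b, b), e), p(pair(f(pair(pair(b, b), e), p(pair(e, e))), e)))))  →  pair(e, p(f(pair(pair(b, b), e), p(pair(e, e)))))   [R3 at 2.1.2.1.1]
2. pair(e, p(f(pair(pair(b, b), e), p(pair(e, e)))))  →  pair(e, p(e))   [R3 at 2.1]

pair(e, p(e))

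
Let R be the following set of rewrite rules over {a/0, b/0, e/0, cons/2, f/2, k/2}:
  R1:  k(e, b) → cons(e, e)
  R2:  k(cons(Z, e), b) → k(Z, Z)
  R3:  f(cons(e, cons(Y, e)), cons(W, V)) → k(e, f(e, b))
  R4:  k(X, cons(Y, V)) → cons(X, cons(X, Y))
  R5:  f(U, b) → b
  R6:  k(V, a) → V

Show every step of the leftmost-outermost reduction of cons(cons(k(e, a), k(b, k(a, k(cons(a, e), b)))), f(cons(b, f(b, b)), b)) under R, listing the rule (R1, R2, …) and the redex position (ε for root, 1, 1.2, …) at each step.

cons(cons(e, b), b)

1. cons(cons(k(e, a), k(b, k(a, k(cons(a, e), b)))), f(cons(b, f(b, b)), b))  →  cons(cons(e, k(b, k(a, k(cons(a, e), b)))), f(cons(b, f(b, b)), b))   [R6 at 1.1]
2. cons(cons(e, k(b, k(a, k(cons(a, e), b)))), f(cons(b, f(b, b)), b))  →  cons(cons(e, k(b, k(a, k(a, a)))), f(cons(b, f(b, b)), b))   [R2 at 1.2.2.2]
3. cons(cons(e, k(b, k(a, k(a, a)))), f(cons(b, f(b, b)), b))  →  cons(cons(e, k(b, k(a, a))), f(cons(b, f(b, b)), b))   [R6 at 1.2.2.2]
4. cons(cons(e, k(b, k(a, a))), f(cons(b, f(b, b)), b))  →  cons(cons(e, k(b, a)), f(cons(b, f(b, b)), b))   [R6 at 1.2.2]
5. cons(cons(e, k(b, a)), f(cons(b, f(b, b)), b))  →  cons(cons(e, b), f(cons(b, f(b, b)), b))   [R6 at 1.2]
6. cons(cons(e, b), f(cons(b, f(b, b)), b))  →  cons(cons(e, b), b)   [R5 at 2]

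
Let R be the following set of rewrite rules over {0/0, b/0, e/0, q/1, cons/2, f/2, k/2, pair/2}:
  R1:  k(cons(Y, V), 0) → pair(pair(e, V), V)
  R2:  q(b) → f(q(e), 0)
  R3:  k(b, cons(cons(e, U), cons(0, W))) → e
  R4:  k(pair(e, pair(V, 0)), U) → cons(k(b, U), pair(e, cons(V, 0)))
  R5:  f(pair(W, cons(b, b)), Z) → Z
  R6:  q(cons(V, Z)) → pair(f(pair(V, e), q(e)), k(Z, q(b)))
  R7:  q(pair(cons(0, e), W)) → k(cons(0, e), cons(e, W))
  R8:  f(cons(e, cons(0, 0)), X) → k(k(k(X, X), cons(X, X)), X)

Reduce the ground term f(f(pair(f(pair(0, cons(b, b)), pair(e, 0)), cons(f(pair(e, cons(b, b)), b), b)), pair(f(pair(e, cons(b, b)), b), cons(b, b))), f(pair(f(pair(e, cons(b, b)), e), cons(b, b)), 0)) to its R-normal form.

1. f(f(pair(f(pair(0, cons(b, b)), pair(e, 0)), cons(f(pair(e, cons(b, b)), b), b)), pair(f(pair(e, cons(b, b)), b), cons(b, b))), f(pair(f(pair(e, cons(b, b)), e), cons(b, b)), 0))  →  f(f(pair(pair(e, 0), cons(f(pair(e, cons(b, b)), b), b)), pair(f(pair(e, cons(b, b)), b), cons(b, b))), f(pair(f(pair(e, cons(b, b)), e), cons(b, b)), 0))   [R5 at 1.1.1]
2. f(f(pair(pair(e, 0), cons(f(pair(e, cons(b, b)), b), b)), pair(f(pair(e, cons(b, b)), b), cons(b, b))), f(pair(f(pair(e, cons(b, b)), e), cons(b, b)), 0))  →  f(f(pair(pair(e, 0), cons(b, b)), pair(f(pair(e, cons(b, b)), b), cons(b, b))), f(pair(f(pair(e, cons(b, b)), e), cons(b, b)), 0))   [R5 at 1.1.2.1]
3. f(f(pair(pair(e, 0), cons(b, b)), pair(f(pair(e, cons(b, b)), b), cons(b, b))), f(pair(f(pair(e, cons(b, b)), e), cons(b, b)), 0))  →  f(pair(f(pair(e, cons(b, b)), b), cons(b, b)), f(pair(f(pair(e, cons(b, b)), e), cons(b, b)), 0))   [R5 at 1]
4. f(pair(f(pair(e, cons(b, b)), b), cons(b, b)), f(pair(f(pair(e, cons(b, b)), e), cons(b, b)), 0))  →  f(pair(f(pair(e, cons(b, b)), e), cons(b, b)), 0)   [R5 at ε]
5. f(pair(f(pair(e, cons(b, b)), e), cons(b, b)), 0)  →  0   [R5 at ε]

0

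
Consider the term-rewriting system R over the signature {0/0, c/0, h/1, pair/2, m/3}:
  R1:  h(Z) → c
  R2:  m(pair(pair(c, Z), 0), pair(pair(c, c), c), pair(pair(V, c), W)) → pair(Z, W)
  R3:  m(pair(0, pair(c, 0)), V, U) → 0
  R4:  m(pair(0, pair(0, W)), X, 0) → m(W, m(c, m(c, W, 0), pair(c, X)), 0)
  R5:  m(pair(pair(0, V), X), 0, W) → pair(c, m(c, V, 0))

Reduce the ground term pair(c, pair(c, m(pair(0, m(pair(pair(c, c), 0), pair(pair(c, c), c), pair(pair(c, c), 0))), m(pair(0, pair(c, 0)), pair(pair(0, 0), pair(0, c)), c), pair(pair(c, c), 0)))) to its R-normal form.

pair(c, pair(c, 0))

1. pair(c, pair(c, m(pair(0, m(pair(pair(c, c), 0), pair(pair(c, c), c), pair(pair(c, c), 0))), m(pair(0, pair(c, 0)), pair(pair(0, 0), pair(0, c)), c), pair(pair(c, c), 0))))  →  pair(c, pair(c, m(pair(0, pair(c, 0)), m(pair(0, pair(c, 0)), pair(pair(0, 0), pair(0, c)), c), pair(pair(c, c), 0))))   [R2 at 2.2.1.2]
2. pair(c, pair(c, m(pair(0, pair(c, 0)), m(pair(0, pair(c, 0)), pair(pair(0, 0), pair(0, c)), c), pair(pair(c, c), 0))))  →  pair(c, pair(c, 0))   [R3 at 2.2]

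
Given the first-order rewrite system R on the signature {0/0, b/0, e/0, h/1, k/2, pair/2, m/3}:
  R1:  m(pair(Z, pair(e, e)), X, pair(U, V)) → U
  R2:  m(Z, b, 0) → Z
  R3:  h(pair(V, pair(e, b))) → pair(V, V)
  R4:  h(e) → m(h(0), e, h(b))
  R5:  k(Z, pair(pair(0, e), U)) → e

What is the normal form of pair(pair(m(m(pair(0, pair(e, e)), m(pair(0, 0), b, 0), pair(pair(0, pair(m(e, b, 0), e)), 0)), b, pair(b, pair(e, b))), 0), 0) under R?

pair(pair(b, 0), 0)

1. pair(pair(m(m(pair(0, pair(e, e)), m(pair(0, 0), b, 0), pair(pair(0, pair(m(e, b, 0), e)), 0)), b, pair(b, pair(e, b))), 0), 0)  →  pair(pair(m(pair(0, pair(m(e, b, 0), e)), b, pair(b, pair(e, b))), 0), 0)   [R1 at 1.1.1]
2. pair(pair(m(pair(0, pair(m(e, b, 0), e)), b, pair(b, pair(e, b))), 0), 0)  →  pair(pair(m(pair(0, pair(e, e)), b, pair(b, pair(e, b))), 0), 0)   [R2 at 1.1.1.2.1]
3. pair(pair(m(pair(0, pair(e, e)), b, pair(b, pair(e, b))), 0), 0)  →  pair(pair(b, 0), 0)   [R1 at 1.1]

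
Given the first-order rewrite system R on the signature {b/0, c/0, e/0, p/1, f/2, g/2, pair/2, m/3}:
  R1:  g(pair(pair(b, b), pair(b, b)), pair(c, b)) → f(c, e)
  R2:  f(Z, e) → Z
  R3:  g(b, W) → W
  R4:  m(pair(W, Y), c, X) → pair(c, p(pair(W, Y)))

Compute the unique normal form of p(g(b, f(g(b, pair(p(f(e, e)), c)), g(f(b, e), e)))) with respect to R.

p(pair(p(e), c))

1. p(g(b, f(g(b, pair(p(f(e, e)), c)), g(f(b, e), e))))  →  p(f(g(b, pair(p(f(e, e)), c)), g(f(b, e), e)))   [R3 at 1]
2. p(f(g(b, pair(p(f(e, e)), c)), g(f(b, e), e)))  →  p(f(pair(p(f(e, e)), c), g(f(b, e), e)))   [R3 at 1.1]
3. p(f(pair(p(f(e, e)), c), g(f(b, e), e)))  →  p(f(pair(p(e), c), g(f(b, e), e)))   [R2 at 1.1.1.1]
4. p(f(pair(p(e), c), g(f(b, e), e)))  →  p(f(pair(p(e), c), g(b, e)))   [R2 at 1.2.1]
5. p(f(pair(p(e), c), g(b, e)))  →  p(f(pair(p(e), c), e))   [R3 at 1.2]
6. p(f(pair(p(e), c), e))  →  p(pair(p(e), c))   [R2 at 1]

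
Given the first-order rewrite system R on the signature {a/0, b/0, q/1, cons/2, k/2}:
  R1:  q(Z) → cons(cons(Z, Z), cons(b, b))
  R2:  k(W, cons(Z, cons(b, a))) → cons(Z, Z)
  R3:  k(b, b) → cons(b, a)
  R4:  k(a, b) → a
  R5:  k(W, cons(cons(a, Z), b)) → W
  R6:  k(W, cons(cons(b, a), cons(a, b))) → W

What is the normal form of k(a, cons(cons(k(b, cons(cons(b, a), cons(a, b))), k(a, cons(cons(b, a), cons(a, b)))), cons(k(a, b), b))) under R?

a

1. k(a, cons(cons(k(b, cons(cons(b, a), cons(a, b))), k(a, cons(cons(b, a), cons(a, b)))), cons(k(a, b), b)))  →  k(a, cons(cons(b, k(a, cons(cons(b, a), cons(a, b)))), cons(k(a, b), b)))   [R6 at 2.1.1]
2. k(a, cons(cons(b, k(a, cons(cons(b, a), cons(a, b)))), cons(k(a, b), b)))  →  k(a, cons(cons(b, a), cons(k(a, b), b)))   [R6 at 2.1.2]
3. k(a, cons(cons(b, a), cons(k(a, b), b)))  →  k(a, cons(cons(b, a), cons(a, b)))   [R4 at 2.2.1]
4. k(a, cons(cons(b, a), cons(a, b)))  →  a   [R6 at ε]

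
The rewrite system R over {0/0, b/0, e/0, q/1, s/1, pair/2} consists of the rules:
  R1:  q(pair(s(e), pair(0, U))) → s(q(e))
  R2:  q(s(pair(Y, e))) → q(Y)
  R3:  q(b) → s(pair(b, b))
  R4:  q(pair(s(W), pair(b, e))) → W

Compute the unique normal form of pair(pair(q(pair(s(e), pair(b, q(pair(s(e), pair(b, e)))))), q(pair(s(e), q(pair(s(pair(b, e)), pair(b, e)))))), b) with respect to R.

1. pair(pair(q(pair(s(e), pair(b, q(pair(s(e), pair(b, e)))))), q(pair(s(e), q(pair(s(pair(b, e)), pair(b, e)))))), b)  →  pair(pair(q(pair(s(e), pair(b, e))), q(pair(s(e), q(pair(s(pair(b, e)), pair(b, e)))))), b)   [R4 at 1.1.1.2.2]
2. pair(pair(q(pair(s(e), pair(b, e))), q(pair(s(e), q(pair(s(pair(b, e)), pair(b, e)))))), b)  →  pair(pair(e, q(pair(s(e), q(pair(s(pair(b, e)), pair(b, e)))))), b)   [R4 at 1.1]
3. pair(pair(e, q(pair(s(e), q(pair(s(pair(b, e)), pair(b, e)))))), b)  →  pair(pair(e, q(pair(s(e), pair(b, e)))), b)   [R4 at 1.2.1.2]
4. pair(pair(e, q(pair(s(e), pair(b, e)))), b)  →  pair(pair(e, e), b)   [R4 at 1.2]

pair(pair(e, e), b)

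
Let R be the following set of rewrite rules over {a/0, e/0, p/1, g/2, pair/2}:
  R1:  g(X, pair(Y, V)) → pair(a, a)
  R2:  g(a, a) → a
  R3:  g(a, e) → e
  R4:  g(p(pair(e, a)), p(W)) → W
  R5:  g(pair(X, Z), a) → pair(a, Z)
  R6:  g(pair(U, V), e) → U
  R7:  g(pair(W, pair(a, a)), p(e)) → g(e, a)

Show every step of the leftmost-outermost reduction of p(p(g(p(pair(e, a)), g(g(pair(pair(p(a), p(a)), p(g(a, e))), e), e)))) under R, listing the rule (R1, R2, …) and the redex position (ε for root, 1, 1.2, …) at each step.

p(p(a))

1. p(p(g(p(pair(e, a)), g(g(pair(pair(p(a), p(a)), p(g(a, e))), e), e))))  →  p(p(g(p(pair(e, a)), g(pair(p(a), p(a)), e))))   [R6 at 1.1.2.1]
2. p(p(g(p(pair(e, a)), g(pair(p(a), p(a)), e))))  →  p(p(g(p(pair(e, a)), p(a))))   [R6 at 1.1.2]
3. p(p(g(p(pair(e, a)), p(a))))  →  p(p(a))   [R4 at 1.1]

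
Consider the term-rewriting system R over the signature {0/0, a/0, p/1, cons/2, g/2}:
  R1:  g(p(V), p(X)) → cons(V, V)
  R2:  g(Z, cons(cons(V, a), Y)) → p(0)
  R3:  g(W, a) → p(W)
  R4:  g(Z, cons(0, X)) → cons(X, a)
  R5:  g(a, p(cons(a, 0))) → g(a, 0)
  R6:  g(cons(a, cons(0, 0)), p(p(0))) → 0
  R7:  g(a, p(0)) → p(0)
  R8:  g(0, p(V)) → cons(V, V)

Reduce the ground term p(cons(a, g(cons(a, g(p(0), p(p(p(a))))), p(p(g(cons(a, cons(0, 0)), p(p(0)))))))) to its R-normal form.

p(cons(a, 0))

1. p(cons(a, g(cons(a, g(p(0), p(p(p(a))))), p(p(g(cons(a, cons(0, 0)), p(p(0))))))))  →  p(cons(a, g(cons(a, cons(0, 0)), p(p(g(cons(a, cons(0, 0)), p(p(0))))))))   [R1 at 1.2.1.2]
2. p(cons(a, g(cons(a, cons(0, 0)), p(p(g(cons(a, cons(0, 0)), p(p(0))))))))  →  p(cons(a, g(cons(a, cons(0, 0)), p(p(0)))))   [R6 at 1.2.2.1.1]
3. p(cons(a, g(cons(a, cons(0, 0)), p(p(0)))))  →  p(cons(a, 0))   [R6 at 1.2]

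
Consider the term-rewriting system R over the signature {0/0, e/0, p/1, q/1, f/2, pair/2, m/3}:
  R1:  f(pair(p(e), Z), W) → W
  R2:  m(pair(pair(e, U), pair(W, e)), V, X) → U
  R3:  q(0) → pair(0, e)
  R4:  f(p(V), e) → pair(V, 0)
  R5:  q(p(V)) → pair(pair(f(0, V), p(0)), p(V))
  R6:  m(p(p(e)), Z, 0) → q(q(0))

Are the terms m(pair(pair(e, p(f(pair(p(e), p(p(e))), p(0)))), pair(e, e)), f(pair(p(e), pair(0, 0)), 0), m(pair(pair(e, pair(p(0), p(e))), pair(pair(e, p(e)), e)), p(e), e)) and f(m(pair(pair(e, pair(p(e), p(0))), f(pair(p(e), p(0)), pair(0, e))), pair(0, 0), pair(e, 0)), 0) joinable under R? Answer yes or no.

no — NF(t₁) = p(p(0)), NF(t₂) = 0

Reduce t₁ = m(pair(pair(e, p(f(pair(p(e), p(p(e))), p(0)))), pair(e, e)), f(pair(p(e), pair(0, 0)), 0), m(pair(pair(e, pair(p(0), p(e))), pair(pair(e, p(e)), e)), p(e), e)):
1. m(pair(pair(e, p(f(pair(p(e), p(p(e))), p(0)))), pair(e, e)), f(pair(p(e), pair(0, 0)), 0), m(pair(pair(e, pair(p(0), p(e))), pair(pair(e, p(e)), e)), p(e), e))  →  p(f(pair(p(e), p(p(e))), p(0)))   [R2 at ε]
2. p(f(pair(p(e), p(p(e))), p(0)))  →  p(p(0))   [R1 at 1]

Reduce t₂ = f(m(pair(pair(e, pair(p(e), p(0))), f(pair(p(e), p(0)), pair(0, e))), pair(0, 0), pair(e, 0)), 0):
1. f(m(pair(pair(e, pair(p(e), p(0))), f(pair(p(e), p(0)), pair(0, e))), pair(0, 0), pair(e, 0)), 0)  →  f(m(pair(pair(e, pair(p(e), p(0))), pair(0, e)), pair(0, 0), pair(e, 0)), 0)   [R1 at 1.1.2]
2. f(m(pair(pair(e, pair(p(e), p(0))), pair(0, e)), pair(0, 0), pair(e, 0)), 0)  →  f(pair(p(e), p(0)), 0)   [R2 at 1]
3. f(pair(p(e), p(0)), 0)  →  0   [R1 at ε]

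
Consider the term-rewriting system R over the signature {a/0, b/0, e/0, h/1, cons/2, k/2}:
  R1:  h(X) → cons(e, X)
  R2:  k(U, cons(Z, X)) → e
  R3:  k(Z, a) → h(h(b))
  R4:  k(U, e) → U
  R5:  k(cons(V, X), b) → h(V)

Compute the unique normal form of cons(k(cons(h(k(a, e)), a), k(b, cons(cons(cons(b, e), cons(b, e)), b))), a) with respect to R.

1. cons(k(cons(h(k(a, e)), a), k(b, cons(cons(cons(b, e), cons(b, e)), b))), a)  →  cons(k(cons(cons(e, k(a, e)), a), k(b, cons(cons(cons(b, e), cons(b, e)), b))), a)   [R1 at 1.1.1]
2. cons(k(cons(cons(e, k(a, e)), a), k(b, cons(cons(cons(b, e), cons(b, e)), b))), a)  →  cons(k(cons(cons(e, a), a), k(b, cons(cons(cons(b, e), cons(b, e)), b))), a)   [R4 at 1.1.1.2]
3. cons(k(cons(cons(e, a), a), k(b, cons(cons(cons(b, e), cons(b, e)), b))), a)  →  cons(k(cons(cons(e, a), a), e), a)   [R2 at 1.2]
4. cons(k(cons(cons(e, a), a), e), a)  →  cons(cons(cons(e, a), a), a)   [R4 at 1]

cons(cons(cons(e, a), a), a)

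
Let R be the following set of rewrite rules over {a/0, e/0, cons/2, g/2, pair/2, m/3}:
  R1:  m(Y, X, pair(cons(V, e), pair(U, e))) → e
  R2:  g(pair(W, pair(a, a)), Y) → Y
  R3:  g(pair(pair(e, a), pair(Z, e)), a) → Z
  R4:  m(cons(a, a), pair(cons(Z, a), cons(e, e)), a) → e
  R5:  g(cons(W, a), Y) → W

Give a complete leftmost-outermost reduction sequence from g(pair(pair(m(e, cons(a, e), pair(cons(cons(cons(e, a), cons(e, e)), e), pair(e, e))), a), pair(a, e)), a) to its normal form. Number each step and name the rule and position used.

a

1. g(pair(pair(m(e, cons(a, e), pair(cons(cons(cons(e, a), cons(e, e)), e), pair(e, e))), a), pair(a, e)), a)  →  g(pair(pair(e, a), pair(a, e)), a)   [R1 at 1.1.1]
2. g(pair(pair(e, a), pair(a, e)), a)  →  a   [R3 at ε]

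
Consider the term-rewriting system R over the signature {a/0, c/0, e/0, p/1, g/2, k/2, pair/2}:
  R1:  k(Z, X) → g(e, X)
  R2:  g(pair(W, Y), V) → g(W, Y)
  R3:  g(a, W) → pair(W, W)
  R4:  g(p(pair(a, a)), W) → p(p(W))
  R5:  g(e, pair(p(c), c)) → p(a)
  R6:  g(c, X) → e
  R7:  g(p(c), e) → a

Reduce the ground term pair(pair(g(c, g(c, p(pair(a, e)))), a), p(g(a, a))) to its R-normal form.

1. pair(pair(g(c, g(c, p(pair(a, e)))), a), p(g(a, a)))  →  pair(pair(e, a), p(g(a, a)))   [R6 at 1.1]
2. pair(pair(e, a), p(g(a, a)))  →  pair(pair(e, a), p(pair(a, a)))   [R3 at 2.1]

pair(pair(e, a), p(pair(a, a)))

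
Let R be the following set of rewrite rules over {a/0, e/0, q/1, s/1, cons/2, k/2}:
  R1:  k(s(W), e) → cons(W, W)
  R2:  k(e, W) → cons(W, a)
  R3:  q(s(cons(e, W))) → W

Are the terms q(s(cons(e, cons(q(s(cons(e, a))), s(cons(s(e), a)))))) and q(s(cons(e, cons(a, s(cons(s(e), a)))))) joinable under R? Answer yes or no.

yes — NF(t₁) = cons(a, s(cons(s(e), a))), NF(t₂) = cons(a, s(cons(s(e), a)))

Reduce t₁ = q(s(cons(e, cons(q(s(cons(e, a))), s(cons(s(e), a)))))):
1. q(s(cons(e, cons(q(s(cons(e, a))), s(cons(s(e), a))))))  →  cons(q(s(cons(e, a))), s(cons(s(e), a)))   [R3 at ε]
2. cons(q(s(cons(e, a))), s(cons(s(e), a)))  →  cons(a, s(cons(s(e), a)))   [R3 at 1]

Reduce t₂ = q(s(cons(e, cons(a, s(cons(s(e), a)))))):
1. q(s(cons(e, cons(a, s(cons(s(e), a))))))  →  cons(a, s(cons(s(e), a)))   [R3 at ε]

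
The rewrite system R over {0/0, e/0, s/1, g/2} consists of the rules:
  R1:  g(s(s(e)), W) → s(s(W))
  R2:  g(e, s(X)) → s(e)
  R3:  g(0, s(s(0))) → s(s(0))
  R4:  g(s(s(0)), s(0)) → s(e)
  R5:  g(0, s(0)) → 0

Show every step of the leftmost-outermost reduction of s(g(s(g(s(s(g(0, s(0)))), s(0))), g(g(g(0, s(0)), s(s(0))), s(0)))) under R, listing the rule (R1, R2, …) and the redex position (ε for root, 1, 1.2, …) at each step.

1. s(g(s(g(s(s(g(0, s(0)))), s(0))), g(g(g(0, s(0)), s(s(0))), s(0))))  →  s(g(s(g(s(s(0)), s(0))), g(g(g(0, s(0)), s(s(0))), s(0))))   [R5 at 1.1.1.1.1.1]
2. s(g(s(g(s(s(0)), s(0))), g(g(g(0, s(0)), s(s(0))), s(0))))  →  s(g(s(s(e)), g(g(g(0, s(0)), s(s(0))), s(0))))   [R4 at 1.1.1]
3. s(g(s(s(e)), g(g(g(0, s(0)), s(s(0))), s(0))))  →  s(s(s(g(g(g(0, s(0)), s(s(0))), s(0)))))   [R1 at 1]
4. s(s(s(g(g(g(0, s(0)), s(s(0))), s(0)))))  →  s(s(s(g(g(0, s(s(0))), s(0)))))   [R5 at 1.1.1.1.1]
5. s(s(s(g(g(0, s(s(0))), s(0)))))  →  s(s(s(g(s(s(0)), s(0)))))   [R3 at 1.1.1.1]
6. s(s(s(g(s(s(0)), s(0)))))  →  s(s(s(s(e))))   [R4 at 1.1.1]

s(s(s(s(e))))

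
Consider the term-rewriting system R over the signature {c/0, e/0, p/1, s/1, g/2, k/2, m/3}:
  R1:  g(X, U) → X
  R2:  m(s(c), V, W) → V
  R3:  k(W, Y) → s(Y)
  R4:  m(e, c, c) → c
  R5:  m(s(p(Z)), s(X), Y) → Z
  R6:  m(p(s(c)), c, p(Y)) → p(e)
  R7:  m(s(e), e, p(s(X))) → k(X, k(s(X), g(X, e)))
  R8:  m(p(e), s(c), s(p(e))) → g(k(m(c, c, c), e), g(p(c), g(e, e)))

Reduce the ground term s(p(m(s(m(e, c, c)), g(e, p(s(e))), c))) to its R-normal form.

1. s(p(m(s(m(e, c, c)), g(e, p(s(e))), c)))  →  s(p(m(s(c), g(e, p(s(e))), c)))   [R4 at 1.1.1.1]
2. s(p(m(s(c), g(e, p(s(e))), c)))  →  s(p(g(e, p(s(e)))))   [R2 at 1.1]
3. s(p(g(e, p(s(e)))))  →  s(p(e))   [R1 at 1.1]

s(p(e))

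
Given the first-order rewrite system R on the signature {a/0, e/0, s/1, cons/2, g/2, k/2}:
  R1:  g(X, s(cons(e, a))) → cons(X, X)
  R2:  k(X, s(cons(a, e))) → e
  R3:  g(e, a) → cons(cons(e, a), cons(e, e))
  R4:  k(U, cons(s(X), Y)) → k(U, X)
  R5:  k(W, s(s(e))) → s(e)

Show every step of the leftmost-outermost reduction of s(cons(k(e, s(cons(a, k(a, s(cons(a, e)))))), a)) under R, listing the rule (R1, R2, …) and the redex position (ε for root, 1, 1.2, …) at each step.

1. s(cons(k(e, s(cons(a, k(a, s(cons(a, e)))))), a))  →  s(cons(k(e, s(cons(a, e))), a))   [R2 at 1.1.2.1.2]
2. s(cons(k(e, s(cons(a, e))), a))  →  s(cons(e, a))   [R2 at 1.1]

s(cons(e, a))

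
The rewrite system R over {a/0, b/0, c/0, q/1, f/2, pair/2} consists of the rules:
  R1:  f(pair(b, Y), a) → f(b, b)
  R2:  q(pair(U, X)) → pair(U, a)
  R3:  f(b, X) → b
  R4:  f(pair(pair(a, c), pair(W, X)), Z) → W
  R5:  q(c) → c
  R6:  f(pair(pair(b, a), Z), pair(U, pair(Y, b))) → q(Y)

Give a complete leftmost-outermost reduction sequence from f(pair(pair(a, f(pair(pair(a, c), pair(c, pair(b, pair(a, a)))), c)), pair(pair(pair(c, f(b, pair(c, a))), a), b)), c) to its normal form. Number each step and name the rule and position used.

pair(pair(c, b), a)

1. f(pair(pair(a, f(pair(pair(a, c), pair(c, pair(b, pair(a, a)))), c)), pair(pair(pair(c, f(b, pair(c, a))), a), b)), c)  →  f(pair(pair(a, c), pair(pair(pair(c, f(b, pair(c, a))), a), b)), c)   [R4 at 1.1.2]
2. f(pair(pair(a, c), pair(pair(pair(c, f(b, pair(c, a))), a), b)), c)  →  pair(pair(c, f(b, pair(c, a))), a)   [R4 at ε]
3. pair(pair(c, f(b, pair(c, a))), a)  →  pair(pair(c, b), a)   [R3 at 1.2]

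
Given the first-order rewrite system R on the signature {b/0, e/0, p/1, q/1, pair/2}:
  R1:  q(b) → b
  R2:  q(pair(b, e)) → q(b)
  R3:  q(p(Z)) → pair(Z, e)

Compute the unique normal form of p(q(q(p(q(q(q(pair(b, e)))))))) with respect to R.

p(b)

1. p(q(q(p(q(q(q(pair(b, e))))))))  →  p(q(pair(q(q(q(pair(b, e)))), e)))   [R3 at 1.1]
2. p(q(pair(q(q(q(pair(b, e)))), e)))  →  p(q(pair(q(q(q(b))), e)))   [R2 at 1.1.1.1.1]
3. p(q(pair(q(q(q(b))), e)))  →  p(q(pair(q(q(b)), e)))   [R1 at 1.1.1.1.1]
4. p(q(pair(q(q(b)), e)))  →  p(q(pair(q(b), e)))   [R1 at 1.1.1.1]
5. p(q(pair(q(b), e)))  →  p(q(pair(b, e)))   [R1 at 1.1.1]
6. p(q(pair(b, e)))  →  p(q(b))   [R2 at 1]
7. p(q(b))  →  p(b)   [R1 at 1]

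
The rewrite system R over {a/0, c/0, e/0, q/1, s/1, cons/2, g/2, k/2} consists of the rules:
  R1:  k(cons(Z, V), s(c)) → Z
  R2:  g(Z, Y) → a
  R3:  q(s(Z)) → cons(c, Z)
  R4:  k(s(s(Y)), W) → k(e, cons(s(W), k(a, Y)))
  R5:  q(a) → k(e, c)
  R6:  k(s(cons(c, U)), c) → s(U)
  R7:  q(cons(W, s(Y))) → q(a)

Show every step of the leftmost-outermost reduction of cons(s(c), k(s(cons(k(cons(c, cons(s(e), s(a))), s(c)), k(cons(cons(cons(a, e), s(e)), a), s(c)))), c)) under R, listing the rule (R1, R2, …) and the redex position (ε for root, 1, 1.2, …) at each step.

cons(s(c), s(cons(cons(a, e), s(e))))

1. cons(s(c), k(s(cons(k(cons(c, cons(s(e), s(a))), s(c)), k(cons(cons(cons(a, e), s(e)), a), s(c)))), c))  →  cons(s(c), k(s(cons(c, k(cons(cons(cons(a, e), s(e)), a), s(c)))), c))   [R1 at 2.1.1.1]
2. cons(s(c), k(s(cons(c, k(cons(cons(cons(a, e), s(e)), a), s(c)))), c))  →  cons(s(c), s(k(cons(cons(cons(a, e), s(e)), a), s(c))))   [R6 at 2]
3. cons(s(c), s(k(cons(cons(cons(a, e), s(e)), a), s(c))))  →  cons(s(c), s(cons(cons(a, e), s(e))))   [R1 at 2.1]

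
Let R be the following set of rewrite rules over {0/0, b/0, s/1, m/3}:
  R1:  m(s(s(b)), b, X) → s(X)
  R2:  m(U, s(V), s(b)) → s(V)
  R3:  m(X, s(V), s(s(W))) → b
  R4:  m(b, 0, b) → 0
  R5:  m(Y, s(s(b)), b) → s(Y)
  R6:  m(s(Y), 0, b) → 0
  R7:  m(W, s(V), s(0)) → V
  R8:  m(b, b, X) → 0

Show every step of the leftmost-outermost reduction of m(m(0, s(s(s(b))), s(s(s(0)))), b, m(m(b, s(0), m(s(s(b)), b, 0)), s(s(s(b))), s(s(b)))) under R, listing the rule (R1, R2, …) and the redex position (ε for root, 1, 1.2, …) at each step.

1. m(m(0, s(s(s(b))), s(s(s(0)))), b, m(m(b, s(0), m(s(s(b)), b, 0)), s(s(s(b))), s(s(b))))  →  m(b, b, m(m(b, s(0), m(s(s(b)), b, 0)), s(s(s(b))), s(s(b))))   [R3 at 1]
2. m(b, b, m(m(b, s(0), m(s(s(b)), b, 0)), s(s(s(b))), s(s(b))))  →  0   [R8 at ε]

0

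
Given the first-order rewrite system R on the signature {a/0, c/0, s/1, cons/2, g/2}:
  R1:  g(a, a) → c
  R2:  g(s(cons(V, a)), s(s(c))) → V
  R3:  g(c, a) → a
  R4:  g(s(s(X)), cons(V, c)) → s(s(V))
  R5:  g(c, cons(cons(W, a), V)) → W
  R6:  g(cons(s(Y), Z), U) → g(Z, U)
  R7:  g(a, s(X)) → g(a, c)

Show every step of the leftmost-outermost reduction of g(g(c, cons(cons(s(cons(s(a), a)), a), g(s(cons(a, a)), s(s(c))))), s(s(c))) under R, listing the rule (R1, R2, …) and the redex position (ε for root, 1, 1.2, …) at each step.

1. g(g(c, cons(cons(s(cons(s(a), a)), a), g(s(cons(a, a)), s(s(c))))), s(s(c)))  →  g(s(cons(s(a), a)), s(s(c)))   [R5 at 1]
2. g(s(cons(s(a), a)), s(s(c)))  →  s(a)   [R2 at ε]

s(a)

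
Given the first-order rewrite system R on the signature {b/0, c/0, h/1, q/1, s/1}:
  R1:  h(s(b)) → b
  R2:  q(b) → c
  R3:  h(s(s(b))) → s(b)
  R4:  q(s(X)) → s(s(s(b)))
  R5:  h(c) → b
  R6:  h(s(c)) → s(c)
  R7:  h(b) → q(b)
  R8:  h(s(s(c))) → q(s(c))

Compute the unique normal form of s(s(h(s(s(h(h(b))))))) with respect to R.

1. s(s(h(s(s(h(h(b)))))))  →  s(s(h(s(s(h(q(b)))))))   [R7 at 1.1.1.1.1.1]
2. s(s(h(s(s(h(q(b)))))))  →  s(s(h(s(s(h(c))))))   [R2 at 1.1.1.1.1.1]
3. s(s(h(s(s(h(c))))))  →  s(s(h(s(s(b)))))   [R5 at 1.1.1.1.1]
4. s(s(h(s(s(b)))))  →  s(s(s(b)))   [R3 at 1.1]

s(s(s(b)))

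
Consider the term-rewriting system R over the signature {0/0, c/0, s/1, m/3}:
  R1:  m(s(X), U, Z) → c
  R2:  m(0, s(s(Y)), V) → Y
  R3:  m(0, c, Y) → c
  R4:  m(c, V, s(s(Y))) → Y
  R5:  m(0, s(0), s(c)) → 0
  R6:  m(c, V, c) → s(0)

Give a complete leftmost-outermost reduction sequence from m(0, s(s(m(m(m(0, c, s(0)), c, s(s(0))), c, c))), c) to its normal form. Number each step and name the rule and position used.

c

1. m(0, s(s(m(m(m(0, c, s(0)), c, s(s(0))), c, c))), c)  →  m(m(m(0, c, s(0)), c, s(s(0))), c, c)   [R2 at ε]
2. m(m(m(0, c, s(0)), c, s(s(0))), c, c)  →  m(m(c, c, s(s(0))), c, c)   [R3 at 1.1]
3. m(m(c, c, s(s(0))), c, c)  →  m(0, c, c)   [R4 at 1]
4. m(0, c, c)  →  c   [R3 at ε]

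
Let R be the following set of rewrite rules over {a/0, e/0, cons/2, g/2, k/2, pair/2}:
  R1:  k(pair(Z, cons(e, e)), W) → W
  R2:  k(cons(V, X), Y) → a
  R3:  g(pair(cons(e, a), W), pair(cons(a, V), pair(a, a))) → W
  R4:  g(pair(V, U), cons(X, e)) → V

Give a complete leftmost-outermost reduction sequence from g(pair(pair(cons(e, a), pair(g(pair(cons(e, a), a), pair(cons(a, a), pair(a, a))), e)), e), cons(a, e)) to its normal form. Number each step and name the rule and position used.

pair(cons(e, a), pair(a, e))

1. g(pair(pair(cons(e, a), pair(g(pair(cons(e, a), a), pair(cons(a, a), pair(a, a))), e)), e), cons(a, e))  →  pair(cons(e, a), pair(g(pair(cons(e, a), a), pair(cons(a, a), pair(a, a))), e))   [R4 at ε]
2. pair(cons(e, a), pair(g(pair(cons(e, a), a), pair(cons(a, a), pair(a, a))), e))  →  pair(cons(e, a), pair(a, e))   [R3 at 2.1]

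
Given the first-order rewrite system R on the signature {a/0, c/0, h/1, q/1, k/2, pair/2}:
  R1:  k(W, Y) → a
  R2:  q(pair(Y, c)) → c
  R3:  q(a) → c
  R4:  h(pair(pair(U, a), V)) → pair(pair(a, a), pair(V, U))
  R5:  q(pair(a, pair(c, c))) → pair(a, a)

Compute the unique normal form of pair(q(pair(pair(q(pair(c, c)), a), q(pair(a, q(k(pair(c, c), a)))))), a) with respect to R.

1. pair(q(pair(pair(q(pair(c, c)), a), q(pair(a, q(k(pair(c, c), a)))))), a)  →  pair(q(pair(pair(c, a), q(pair(a, q(k(pair(c, c), a)))))), a)   [R2 at 1.1.1.1]
2. pair(q(pair(pair(c, a), q(pair(a, q(k(pair(c, c), a)))))), a)  →  pair(q(pair(pair(c, a), q(pair(a, q(a))))), a)   [R1 at 1.1.2.1.2.1]
3. pair(q(pair(pair(c, a), q(pair(a, q(a))))), a)  →  pair(q(pair(pair(c, a), q(pair(a, c)))), a)   [R3 at 1.1.2.1.2]
4. pair(q(pair(pair(c, a), q(pair(a, c)))), a)  →  pair(q(pair(pair(c, a), c)), a)   [R2 at 1.1.2]
5. pair(q(pair(pair(c, a), c)), a)  →  pair(c, a)   [R2 at 1]

pair(c, a)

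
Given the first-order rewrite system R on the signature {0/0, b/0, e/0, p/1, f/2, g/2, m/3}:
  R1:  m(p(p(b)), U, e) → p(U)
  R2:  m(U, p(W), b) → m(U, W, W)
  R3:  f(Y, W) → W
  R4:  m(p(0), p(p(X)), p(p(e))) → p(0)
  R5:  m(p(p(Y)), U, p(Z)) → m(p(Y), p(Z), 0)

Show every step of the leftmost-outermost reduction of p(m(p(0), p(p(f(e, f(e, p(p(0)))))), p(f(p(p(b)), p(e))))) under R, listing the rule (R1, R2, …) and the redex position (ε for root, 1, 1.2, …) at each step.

p(p(0))

1. p(m(p(0), p(p(f(e, f(e, p(p(0)))))), p(f(p(p(b)), p(e)))))  →  p(m(p(0), p(p(f(e, p(p(0))))), p(f(p(p(b)), p(e)))))   [R3 at 1.2.1.1]
2. p(m(p(0), p(p(f(e, p(p(0))))), p(f(p(p(b)), p(e)))))  →  p(m(p(0), p(p(p(p(0)))), p(f(p(p(b)), p(e)))))   [R3 at 1.2.1.1]
3. p(m(p(0), p(p(p(p(0)))), p(f(p(p(b)), p(e)))))  →  p(m(p(0), p(p(p(p(0)))), p(p(e))))   [R3 at 1.3.1]
4. p(m(p(0), p(p(p(p(0)))), p(p(e))))  →  p(p(0))   [R4 at 1]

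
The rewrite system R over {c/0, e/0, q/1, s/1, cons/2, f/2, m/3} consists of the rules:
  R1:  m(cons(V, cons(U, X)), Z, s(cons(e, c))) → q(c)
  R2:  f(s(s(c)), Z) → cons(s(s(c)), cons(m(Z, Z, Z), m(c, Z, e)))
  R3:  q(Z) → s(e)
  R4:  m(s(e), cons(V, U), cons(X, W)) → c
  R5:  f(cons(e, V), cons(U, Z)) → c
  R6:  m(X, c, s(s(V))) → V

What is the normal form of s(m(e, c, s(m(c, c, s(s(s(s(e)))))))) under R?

s(s(e))

1. s(m(e, c, s(m(c, c, s(s(s(s(e))))))))  →  s(m(e, c, s(s(s(e)))))   [R6 at 1.3.1]
2. s(m(e, c, s(s(s(e)))))  →  s(s(e))   [R6 at 1]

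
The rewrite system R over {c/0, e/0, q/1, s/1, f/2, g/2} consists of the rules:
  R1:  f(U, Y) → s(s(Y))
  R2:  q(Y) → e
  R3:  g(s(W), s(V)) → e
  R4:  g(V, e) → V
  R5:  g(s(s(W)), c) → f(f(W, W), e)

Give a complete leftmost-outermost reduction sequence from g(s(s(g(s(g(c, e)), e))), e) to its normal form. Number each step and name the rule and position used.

1. g(s(s(g(s(g(c, e)), e))), e)  →  s(s(g(s(g(c, e)), e)))   [R4 at ε]
2. s(s(g(s(g(c, e)), e)))  →  s(s(s(g(c, e))))   [R4 at 1.1]
3. s(s(s(g(c, e))))  →  s(s(s(c)))   [R4 at 1.1.1]

s(s(s(c)))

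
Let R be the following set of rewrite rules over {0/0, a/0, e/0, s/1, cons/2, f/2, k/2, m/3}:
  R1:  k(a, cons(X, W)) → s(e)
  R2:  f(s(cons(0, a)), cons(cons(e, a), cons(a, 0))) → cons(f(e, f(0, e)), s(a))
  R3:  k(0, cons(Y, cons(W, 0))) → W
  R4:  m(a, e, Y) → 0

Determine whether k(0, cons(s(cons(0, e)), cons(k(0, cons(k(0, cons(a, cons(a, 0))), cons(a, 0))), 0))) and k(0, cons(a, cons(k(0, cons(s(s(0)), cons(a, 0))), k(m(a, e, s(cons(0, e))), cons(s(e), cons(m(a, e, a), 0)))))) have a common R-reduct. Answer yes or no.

Reduce t₁ = k(0, cons(s(cons(0, e)), cons(k(0, cons(k(0, cons(a, cons(a, 0))), cons(a, 0))), 0))):
1. k(0, cons(s(cons(0, e)), cons(k(0, cons(k(0, cons(a, cons(a, 0))), cons(a, 0))), 0)))  →  k(0, cons(k(0, cons(a, cons(a, 0))), cons(a, 0)))   [R3 at ε]
2. k(0, cons(k(0, cons(a, cons(a, 0))), cons(a, 0)))  →  a   [R3 at ε]

Reduce t₂ = k(0, cons(a, cons(k(0, cons(s(s(0)), cons(a, 0))), k(m(a, e, s(cons(0, e))), cons(s(e), cons(m(a, e, a), 0)))))):
1. k(0, cons(a, cons(k(0, cons(s(s(0)), cons(a, 0))), k(m(a, e, s(cons(0, e))), cons(s(e), cons(m(a, e, a), 0))))))  →  k(0, cons(a, cons(a, k(m(a, e, s(cons(0, e))), cons(s(e), cons(m(a, e, a), 0))))))   [R3 at 2.2.1]
2. k(0, cons(a, cons(a, k(m(a, e, s(cons(0, e))), cons(s(e), cons(m(a, e, a), 0))))))  →  k(0, cons(a, cons(a, k(0, cons(s(e), cons(m(a, e, a), 0))))))   [R4 at 2.2.2.1]
3. k(0, cons(a, cons(a, k(0, cons(s(e), cons(m(a, e, a), 0))))))  →  k(0, cons(a, cons(a, m(a, e, a))))   [R3 at 2.2.2]
4. k(0, cons(a, cons(a, m(a, e, a))))  →  k(0, cons(a, cons(a, 0)))   [R4 at 2.2.2]
5. k(0, cons(a, cons(a, 0)))  →  a   [R3 at ε]

yes — NF(t₁) = a, NF(t₂) = a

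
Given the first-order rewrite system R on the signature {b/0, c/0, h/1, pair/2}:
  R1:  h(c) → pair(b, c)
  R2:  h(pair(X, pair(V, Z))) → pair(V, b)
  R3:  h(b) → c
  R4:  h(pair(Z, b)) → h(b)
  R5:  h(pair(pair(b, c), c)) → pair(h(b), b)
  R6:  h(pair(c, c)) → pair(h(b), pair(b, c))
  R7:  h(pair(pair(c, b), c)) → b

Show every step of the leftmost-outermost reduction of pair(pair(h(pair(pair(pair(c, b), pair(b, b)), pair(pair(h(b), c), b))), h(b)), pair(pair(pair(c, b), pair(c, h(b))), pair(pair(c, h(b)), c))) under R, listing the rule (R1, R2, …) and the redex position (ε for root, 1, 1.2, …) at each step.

1. pair(pair(h(pair(pair(pair(c, b), pair(b, b)), pair(pair(h(b), c), b))), h(b)), pair(pair(pair(c, b), pair(c, h(b))), pair(pair(c, h(b)), c)))  →  pair(pair(pair(pair(h(b), c), b), h(b)), pair(pair(pair(c, b), pair(c, h(b))), pair(pair(c, h(b)), c)))   [R2 at 1.1]
2. pair(pair(pair(pair(h(b), c), b), h(b)), pair(pair(pair(c, b), pair(c, h(b))), pair(pair(c, h(b)), c)))  →  pair(pair(pair(pair(c, c), b), h(b)), pair(pair(pair(c, b), pair(c, h(b))), pair(pair(c, h(b)), c)))   [R3 at 1.1.1.1]
3. pair(pair(pair(pair(c, c), b), h(b)), pair(pair(pair(c, b), pair(c, h(b))), pair(pair(c, h(b)), c)))  →  pair(pair(pair(pair(c, c), b), c), pair(pair(pair(c, b), pair(c, h(b))), pair(pair(c, h(b)), c)))   [R3 at 1.2]
4. pair(pair(pair(pair(c, c), b), c), pair(pair(pair(c, b), pair(c, h(b))), pair(pair(c, h(b)), c)))  →  pair(pair(pair(pair(c, c), b), c), pair(pair(pair(c, b), pair(c, c)), pair(pair(c, h(b)), c)))   [R3 at 2.1.2.2]
5. pair(pair(pair(pair(c, c), b), c), pair(pair(pair(c, b), pair(c, c)), pair(pair(c, h(b)), c)))  →  pair(pair(pair(pair(c, c), b), c), pair(pair(pair(c, b), pair(c, c)), pair(pair(c, c), c)))   [R3 at 2.2.1.2]

pair(pair(pair(pair(c, c), b), c), pair(pair(pair(c, b), pair(c, c)), pair(pair(c, c), c)))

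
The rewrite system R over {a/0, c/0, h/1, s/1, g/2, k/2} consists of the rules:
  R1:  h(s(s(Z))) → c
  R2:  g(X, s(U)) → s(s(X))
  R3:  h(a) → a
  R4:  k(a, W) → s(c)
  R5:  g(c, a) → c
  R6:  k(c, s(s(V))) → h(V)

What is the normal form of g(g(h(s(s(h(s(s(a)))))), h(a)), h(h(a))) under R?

1. g(g(h(s(s(h(s(s(a)))))), h(a)), h(h(a)))  →  g(g(c, h(a)), h(h(a)))   [R1 at 1.1]
2. g(g(c, h(a)), h(h(a)))  →  g(g(c, a), h(h(a)))   [R3 at 1.2]
3. g(g(c, a), h(h(a)))  →  g(c, h(h(a)))   [R5 at 1]
4. g(c, h(h(a)))  →  g(c, h(a))   [R3 at 2.1]
5. g(c, h(a))  →  g(c, a)   [R3 at 2]
6. g(c, a)  →  c   [R5 at ε]

c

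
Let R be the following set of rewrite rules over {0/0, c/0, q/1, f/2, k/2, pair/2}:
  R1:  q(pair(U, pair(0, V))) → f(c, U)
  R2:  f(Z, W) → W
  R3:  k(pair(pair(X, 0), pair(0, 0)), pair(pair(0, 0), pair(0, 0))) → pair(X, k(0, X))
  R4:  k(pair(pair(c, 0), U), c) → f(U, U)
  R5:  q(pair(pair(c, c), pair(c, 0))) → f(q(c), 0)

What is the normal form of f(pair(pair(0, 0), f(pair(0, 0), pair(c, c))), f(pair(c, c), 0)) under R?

0

1. f(pair(pair(0, 0), f(pair(0, 0), pair(c, c))), f(pair(c, c), 0))  →  f(pair(c, c), 0)   [R2 at ε]
2. f(pair(c, c), 0)  →  0   [R2 at ε]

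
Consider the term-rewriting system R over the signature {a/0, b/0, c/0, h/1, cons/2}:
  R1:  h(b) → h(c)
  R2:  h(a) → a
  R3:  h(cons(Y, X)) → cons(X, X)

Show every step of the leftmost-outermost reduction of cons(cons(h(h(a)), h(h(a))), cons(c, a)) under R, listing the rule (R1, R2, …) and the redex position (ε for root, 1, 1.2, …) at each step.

cons(cons(a, a), cons(c, a))

1. cons(cons(h(h(a)), h(h(a))), cons(c, a))  →  cons(cons(h(a), h(h(a))), cons(c, a))   [R2 at 1.1.1]
2. cons(cons(h(a), h(h(a))), cons(c, a))  →  cons(cons(a, h(h(a))), cons(c, a))   [R2 at 1.1]
3. cons(cons(a, h(h(a))), cons(c, a))  →  cons(cons(a, h(a)), cons(c, a))   [R2 at 1.2.1]
4. cons(cons(a, h(a)), cons(c, a))  →  cons(cons(a, a), cons(c, a))   [R2 at 1.2]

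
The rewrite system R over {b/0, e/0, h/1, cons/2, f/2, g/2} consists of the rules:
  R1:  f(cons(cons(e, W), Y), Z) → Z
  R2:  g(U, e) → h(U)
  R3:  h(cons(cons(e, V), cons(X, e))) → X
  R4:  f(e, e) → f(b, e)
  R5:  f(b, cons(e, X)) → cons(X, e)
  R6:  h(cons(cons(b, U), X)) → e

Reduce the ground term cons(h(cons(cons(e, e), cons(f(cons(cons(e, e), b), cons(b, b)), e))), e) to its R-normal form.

cons(cons(b, b), e)

1. cons(h(cons(cons(e, e), cons(f(cons(cons(e, e), b), cons(b, b)), e))), e)  →  cons(f(cons(cons(e, e), b), cons(b, b)), e)   [R3 at 1]
2. cons(f(cons(cons(e, e), b), cons(b, b)), e)  →  cons(cons(b, b), e)   [R1 at 1]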